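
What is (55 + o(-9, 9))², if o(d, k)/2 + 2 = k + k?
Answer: 7569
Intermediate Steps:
o(d, k) = -4 + 4*k (o(d, k) = -4 + 2*(k + k) = -4 + 2*(2*k) = -4 + 4*k)
(55 + o(-9, 9))² = (55 + (-4 + 4*9))² = (55 + (-4 + 36))² = (55 + 32)² = 87² = 7569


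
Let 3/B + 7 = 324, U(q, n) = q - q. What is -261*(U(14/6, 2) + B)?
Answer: -783/317 ≈ -2.4700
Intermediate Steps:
U(q, n) = 0
B = 3/317 (B = 3/(-7 + 324) = 3/317 ≈ 0.0094637)
-261*(U(14/6, 2) + B) = -261*(0 + 3/317) = -261*3/317 = -783/317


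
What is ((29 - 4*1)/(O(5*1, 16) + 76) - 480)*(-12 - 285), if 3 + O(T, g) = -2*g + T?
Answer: 6550335/46 ≈ 1.4240e+5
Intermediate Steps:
O(T, g) = -3 + T - 2*g (O(T, g) = -3 + (-2*g + T) = -3 + (T - 2*g) = -3 + T - 2*g)
((29 - 4*1)/(O(5*1, 16) + 76) - 480)*(-12 - 285) = ((29 - 4*1)/((-3 + 5*1 - 2*16) + 76) - 480)*(-12 - 285) = ((29 - 4)/((-3 + 5 - 32) + 76) - 480)*(-297) = (25/(-30 + 76) - 480)*(-297) = (25/46 - 480)*(-297) = -22055/46*(-297) = 6550335/46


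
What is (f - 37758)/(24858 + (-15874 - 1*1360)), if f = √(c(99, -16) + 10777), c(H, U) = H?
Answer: -18879/3812 + √2719/3812 ≈ -4.9388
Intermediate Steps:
f = 2*√2719 (f = √(99 + 10777) = √10876 = 2*√2719 ≈ 104.29)
(f - 37758)/(24858 + (-15874 - 1*1360)) = (2*√2719 - 37758)/(24858 + (-15874 - 1*1360)) = (-37758 + 2*√2719)/(24858 + (-15874 - 1360)) = (-37758 + 2*√2719)/(24858 - 17234) = (-37758 + 2*√2719)/7624 = (-37758 + 2*√2719)*(1/7624) = -18879/3812 + √2719/3812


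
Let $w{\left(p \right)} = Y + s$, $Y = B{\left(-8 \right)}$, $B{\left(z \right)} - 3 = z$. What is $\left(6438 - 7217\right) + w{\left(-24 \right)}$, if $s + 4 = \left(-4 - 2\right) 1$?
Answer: $-794$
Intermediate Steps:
$B{\left(z \right)} = 3 + z$
$Y = -5$ ($Y = 3 - 8 = -5$)
$s = -10$ ($s = -4 + \left(-4 - 2\right) 1 = -4 - 6 = -10$)
$w{\left(p \right)} = -15$ ($w{\left(p \right)} = -5 - 10 = -15$)
$\left(6438 - 7217\right) + w{\left(-24 \right)} = \left(6438 - 7217\right) - 15 = -779 - 15 = -794$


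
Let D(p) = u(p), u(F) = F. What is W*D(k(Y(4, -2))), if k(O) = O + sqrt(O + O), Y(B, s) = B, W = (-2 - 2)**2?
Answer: 64 + 32*sqrt(2) ≈ 109.25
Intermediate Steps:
W = 16 (W = (-4)**2 = 16)
k(O) = O + sqrt(2)*sqrt(O) (k(O) = O + sqrt(2*O) = O + sqrt(2)*sqrt(O))
D(p) = p
W*D(k(Y(4, -2))) = 16*(4 + sqrt(2)*sqrt(4)) = 16*(4 + sqrt(2)*2) = 16*(4 + 2*sqrt(2)) = 64 + 32*sqrt(2)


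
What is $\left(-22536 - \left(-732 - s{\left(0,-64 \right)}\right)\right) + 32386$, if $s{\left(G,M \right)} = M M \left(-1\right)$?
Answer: $6486$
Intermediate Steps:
$s{\left(G,M \right)} = - M^{2}$ ($s{\left(G,M \right)} = M^{2} \left(-1\right) = - M^{2}$)
$\left(-22536 - \left(-732 - s{\left(0,-64 \right)}\right)\right) + 32386 = \left(-22536 + \left(\left(- \left(-64\right)^{2} + 10488\right) - 9756\right)\right) + 32386 = \left(-22536 + \left(\left(\left(-1\right) 4096 + 10488\right) - 9756\right)\right) + 32386 = \left(-22536 + \left(\left(-4096 + 10488\right) - 9756\right)\right) + 32386 = \left(-22536 + \left(6392 - 9756\right)\right) + 32386 = \left(-22536 - 3364\right) + 32386 = -25900 + 32386 = 6486$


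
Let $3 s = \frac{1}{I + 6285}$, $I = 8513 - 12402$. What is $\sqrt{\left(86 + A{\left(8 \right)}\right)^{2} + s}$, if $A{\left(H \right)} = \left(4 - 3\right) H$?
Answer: $\frac{\sqrt{114133164693}}{3594} \approx 94.0$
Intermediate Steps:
$A{\left(H \right)} = H$ ($A{\left(H \right)} = 1 H = H$)
$I = -3889$ ($I = 8513 - 12402 = -3889$)
$s = \frac{1}{7188}$ ($s = \frac{1}{3 \left(-3889 + 6285\right)} = \frac{1}{3 \cdot 2396} = \frac{1}{3} \cdot \frac{1}{2396} = \frac{1}{7188} \approx 0.00013912$)
$\sqrt{\left(86 + A{\left(8 \right)}\right)^{2} + s} = \sqrt{\left(86 + 8\right)^{2} + \frac{1}{7188}} = \sqrt{94^{2} + \frac{1}{7188}} = \sqrt{8836 + \frac{1}{7188}} = \sqrt{\frac{63513169}{7188}} = \frac{\sqrt{114133164693}}{3594}$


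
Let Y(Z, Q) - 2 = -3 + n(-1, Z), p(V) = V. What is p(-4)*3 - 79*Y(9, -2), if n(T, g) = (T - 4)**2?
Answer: -1908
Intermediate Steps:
n(T, g) = (-4 + T)**2
Y(Z, Q) = 24 (Y(Z, Q) = 2 + (-3 + (-4 - 1)**2) = 2 + (-3 + (-5)**2) = 2 + (-3 + 25) = 2 + 22 = 24)
p(-4)*3 - 79*Y(9, -2) = -4*3 - 79*24 = -12 - 1896 = -1908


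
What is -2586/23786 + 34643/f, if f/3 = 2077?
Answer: 403952516/74105283 ≈ 5.4511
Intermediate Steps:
f = 6231 (f = 3*2077 = 6231)
-2586/23786 + 34643/f = -2586/23786 + 34643/6231 = -2586*1/23786 + 34643*(1/6231) = -1293/11893 + 34643/6231 = 403952516/74105283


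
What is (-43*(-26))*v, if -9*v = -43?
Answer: 48074/9 ≈ 5341.6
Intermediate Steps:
v = 43/9 (v = -⅑*(-43) = 43/9 ≈ 4.7778)
(-43*(-26))*v = -43*(-26)*(43/9) = 1118*(43/9) = 48074/9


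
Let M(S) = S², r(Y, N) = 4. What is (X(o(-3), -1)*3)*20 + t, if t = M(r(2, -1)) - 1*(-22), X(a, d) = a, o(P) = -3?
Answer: -142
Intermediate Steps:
t = 38 (t = 4² - 1*(-22) = 16 + 22 = 38)
(X(o(-3), -1)*3)*20 + t = -3*3*20 + 38 = -9*20 + 38 = -180 + 38 = -142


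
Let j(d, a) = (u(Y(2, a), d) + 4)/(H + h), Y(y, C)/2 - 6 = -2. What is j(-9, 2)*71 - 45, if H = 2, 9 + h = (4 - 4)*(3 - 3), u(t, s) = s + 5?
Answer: -45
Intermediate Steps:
Y(y, C) = 8 (Y(y, C) = 12 + 2*(-2) = 12 - 4 = 8)
u(t, s) = 5 + s
h = -9 (h = -9 + (4 - 4)*(3 - 3) = -9 + 0*0 = -9 + 0 = -9)
j(d, a) = -9/7 - d/7 (j(d, a) = ((5 + d) + 4)/(2 - 9) = (9 + d)/(-7) = (9 + d)*(-⅐) = -9/7 - d/7)
j(-9, 2)*71 - 45 = (-9/7 - ⅐*(-9))*71 - 45 = (-9/7 + 9/7)*71 - 45 = 0*71 - 45 = 0 - 45 = -45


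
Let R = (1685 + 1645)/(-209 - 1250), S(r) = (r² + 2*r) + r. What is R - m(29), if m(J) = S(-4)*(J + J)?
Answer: -341818/1459 ≈ -234.28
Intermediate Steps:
S(r) = r² + 3*r
m(J) = 8*J (m(J) = (-4*(3 - 4))*(J + J) = (-4*(-1))*(2*J) = 4*(2*J) = 8*J)
R = -3330/1459 (R = 3330/(-1459) = 3330*(-1/1459) = -3330/1459 ≈ -2.2824)
R - m(29) = -3330/1459 - 8*29 = -3330/1459 - 1*232 = -3330/1459 - 232 = -341818/1459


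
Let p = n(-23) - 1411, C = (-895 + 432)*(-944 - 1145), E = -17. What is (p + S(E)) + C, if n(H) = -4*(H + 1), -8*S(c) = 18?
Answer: 3863527/4 ≈ 9.6588e+5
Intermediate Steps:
S(c) = -9/4 (S(c) = -⅛*18 = -9/4)
C = 967207 (C = -463*(-2089) = 967207)
n(H) = -4 - 4*H (n(H) = -4*(1 + H) = -4 - 4*H)
p = -1323 (p = (-4 - 4*(-23)) - 1411 = (-4 + 92) - 1411 = 88 - 1411 = -1323)
(p + S(E)) + C = (-1323 - 9/4) + 967207 = -5301/4 + 967207 = 3863527/4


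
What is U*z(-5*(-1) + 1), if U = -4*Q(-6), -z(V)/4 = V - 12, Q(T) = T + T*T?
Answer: -2880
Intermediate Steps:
Q(T) = T + T²
z(V) = 48 - 4*V (z(V) = -4*(V - 12) = -4*(-12 + V) = 48 - 4*V)
U = -120 (U = -(-24)*(1 - 6) = -(-24)*(-5) = -4*30 = -120)
U*z(-5*(-1) + 1) = -120*(48 - 4*(-5*(-1) + 1)) = -120*(48 - 4*(5 + 1)) = -120*(48 - 4*6) = -120*(48 - 24) = -120*24 = -2880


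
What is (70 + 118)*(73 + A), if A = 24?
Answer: 18236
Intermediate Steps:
(70 + 118)*(73 + A) = (70 + 118)*(73 + 24) = 188*97 = 18236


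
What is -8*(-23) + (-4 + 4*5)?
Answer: 200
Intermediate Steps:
-8*(-23) + (-4 + 4*5) = 184 + (-4 + 20) = 184 + 16 = 200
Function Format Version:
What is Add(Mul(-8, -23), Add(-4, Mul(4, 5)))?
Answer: 200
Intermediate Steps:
Add(Mul(-8, -23), Add(-4, Mul(4, 5))) = Add(184, Add(-4, 20)) = Add(184, 16) = 200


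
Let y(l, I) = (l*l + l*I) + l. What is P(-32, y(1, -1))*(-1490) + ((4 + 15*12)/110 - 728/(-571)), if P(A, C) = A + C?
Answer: 1450689522/31405 ≈ 46193.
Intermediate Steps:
y(l, I) = l + l² + I*l (y(l, I) = (l² + I*l) + l = l + l² + I*l)
P(-32, y(1, -1))*(-1490) + ((4 + 15*12)/110 - 728/(-571)) = (-32 + 1*(1 - 1 + 1))*(-1490) + ((4 + 15*12)/110 - 728/(-571)) = (-32 + 1*1)*(-1490) + ((4 + 180)*(1/110) - 728*(-1/571)) = (-32 + 1)*(-1490) + (184*(1/110) + 728/571) = -31*(-1490) + (92/55 + 728/571) = 46190 + 92572/31405 = 1450689522/31405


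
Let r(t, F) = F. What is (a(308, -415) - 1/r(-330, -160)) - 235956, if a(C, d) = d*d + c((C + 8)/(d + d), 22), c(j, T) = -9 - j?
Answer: -846462061/13280 ≈ -63740.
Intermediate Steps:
a(C, d) = -9 + d² - (8 + C)/(2*d) (a(C, d) = d*d + (-9 - (C + 8)/(d + d)) = d² + (-9 - (8 + C)/(2*d)) = -9 + d² - (8 + C)/(2*d))
(a(308, -415) - 1/r(-330, -160)) - 235956 = ((-4 - ½*308 - 415*(-9 + (-415)²))/(-415) - 1/(-160)) - 235956 = (-(-4 - 154 - 415*(-9 + 172225))/415 - 1*(-1/160)) - 235956 = (-(-4 - 154 - 415*172216)/415 + 1/160) - 235956 = (-(-4 - 154 - 71469640)/415 + 1/160) - 235956 = (-1/415*(-71469798) + 1/160) - 235956 = (71469798/415 + 1/160) - 235956 = 2287033619/13280 - 235956 = -846462061/13280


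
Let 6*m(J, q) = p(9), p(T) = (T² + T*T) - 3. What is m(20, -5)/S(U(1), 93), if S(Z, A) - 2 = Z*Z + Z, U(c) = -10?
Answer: 53/184 ≈ 0.28804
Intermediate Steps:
p(T) = -3 + 2*T² (p(T) = (T² + T²) - 3 = 2*T² - 3 = -3 + 2*T²)
m(J, q) = 53/2 (m(J, q) = (-3 + 2*9²)/6 = (-3 + 2*81)/6 = (-3 + 162)/6 = (⅙)*159 = 53/2)
S(Z, A) = 2 + Z + Z² (S(Z, A) = 2 + (Z*Z + Z) = 2 + (Z² + Z) = 2 + (Z + Z²) = 2 + Z + Z²)
m(20, -5)/S(U(1), 93) = 53/(2*(2 - 10 + (-10)²)) = 53/(2*(2 - 10 + 100)) = (53/2)/92 = (53/2)*(1/92) = 53/184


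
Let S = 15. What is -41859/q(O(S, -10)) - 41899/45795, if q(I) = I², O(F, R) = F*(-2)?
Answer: -43436489/915900 ≈ -47.425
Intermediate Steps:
O(F, R) = -2*F
-41859/q(O(S, -10)) - 41899/45795 = -41859/((-2*15)²) - 41899/45795 = -41859/((-30)²) - 41899*1/45795 = -41859/900 - 41899/45795 = -41859*1/900 - 41899/45795 = -4651/100 - 41899/45795 = -43436489/915900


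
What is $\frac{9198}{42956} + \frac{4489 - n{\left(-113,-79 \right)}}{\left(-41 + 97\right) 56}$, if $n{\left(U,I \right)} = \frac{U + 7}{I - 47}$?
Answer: $\frac{1745401411}{1060841376} \approx 1.6453$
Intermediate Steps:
$n{\left(U,I \right)} = \frac{7 + U}{-47 + I}$
$\frac{9198}{42956} + \frac{4489 - n{\left(-113,-79 \right)}}{\left(-41 + 97\right) 56} = \frac{9198}{42956} + \frac{4489 - \frac{7 - 113}{-47 - 79}}{\left(-41 + 97\right) 56} = 9198 \cdot \frac{1}{42956} + \frac{4489 - \frac{1}{-126} \left(-106\right)}{56 \cdot 56} = \frac{4599}{21478} + \frac{4489 - \left(- \frac{1}{126}\right) \left(-106\right)}{3136} = \frac{4599}{21478} + \left(4489 - \frac{53}{63}\right) \frac{1}{3136} = \frac{4599}{21478} + \frac{282754}{63} \cdot \frac{1}{3136} = \frac{4599}{21478} + \frac{141377}{98784} = \frac{1745401411}{1060841376}$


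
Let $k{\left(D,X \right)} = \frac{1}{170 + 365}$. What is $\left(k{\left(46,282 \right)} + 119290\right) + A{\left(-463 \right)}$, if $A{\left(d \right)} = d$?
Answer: $\frac{63572446}{535} \approx 1.1883 \cdot 10^{5}$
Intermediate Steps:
$k{\left(D,X \right)} = \frac{1}{535}$
$\left(k{\left(46,282 \right)} + 119290\right) + A{\left(-463 \right)} = \left(\frac{1}{535} + 119290\right) - 463 = \frac{63820151}{535} - 463 = \frac{63572446}{535}$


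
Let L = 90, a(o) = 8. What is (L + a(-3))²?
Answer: 9604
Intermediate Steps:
(L + a(-3))² = (90 + 8)² = 98² = 9604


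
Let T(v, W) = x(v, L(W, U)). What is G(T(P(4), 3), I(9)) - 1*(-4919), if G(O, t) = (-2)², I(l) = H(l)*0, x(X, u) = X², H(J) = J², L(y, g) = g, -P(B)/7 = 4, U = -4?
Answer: 4923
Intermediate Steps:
P(B) = -28 (P(B) = -7*4 = -28)
T(v, W) = v²
I(l) = 0 (I(l) = l²*0 = 0)
G(O, t) = 4
G(T(P(4), 3), I(9)) - 1*(-4919) = 4 - 1*(-4919) = 4 + 4919 = 4923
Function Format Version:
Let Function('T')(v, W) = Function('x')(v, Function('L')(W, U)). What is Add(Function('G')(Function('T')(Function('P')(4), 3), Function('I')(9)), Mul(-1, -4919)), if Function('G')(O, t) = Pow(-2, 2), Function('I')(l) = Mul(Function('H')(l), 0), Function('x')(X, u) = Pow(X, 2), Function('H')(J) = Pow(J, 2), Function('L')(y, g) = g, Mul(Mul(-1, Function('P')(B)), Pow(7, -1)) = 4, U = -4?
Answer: 4923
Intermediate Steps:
Function('P')(B) = -28 (Function('P')(B) = Mul(-7, 4) = -28)
Function('T')(v, W) = Pow(v, 2)
Function('I')(l) = 0 (Function('I')(l) = Mul(Pow(l, 2), 0) = 0)
Function('G')(O, t) = 4
Add(Function('G')(Function('T')(Function('P')(4), 3), Function('I')(9)), Mul(-1, -4919)) = Add(4, Mul(-1, -4919)) = Add(4, 4919) = 4923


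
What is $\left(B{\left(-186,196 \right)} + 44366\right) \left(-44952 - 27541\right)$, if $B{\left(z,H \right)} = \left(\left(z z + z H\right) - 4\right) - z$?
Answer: $-3094581184$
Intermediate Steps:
$B{\left(z,H \right)} = -4 + z^{2} - z + H z$ ($B{\left(z,H \right)} = \left(\left(z^{2} + H z\right) - 4\right) - z = \left(-4 + z^{2} + H z\right) - z = -4 + z^{2} - z + H z$)
$\left(B{\left(-186,196 \right)} + 44366\right) \left(-44952 - 27541\right) = \left(\left(-4 + \left(-186\right)^{2} - -186 + 196 \left(-186\right)\right) + 44366\right) \left(-44952 - 27541\right) = \left(\left(-4 + 34596 + 186 - 36456\right) + 44366\right) \left(-72493\right) = \left(-1678 + 44366\right) \left(-72493\right) = 42688 \left(-72493\right) = -3094581184$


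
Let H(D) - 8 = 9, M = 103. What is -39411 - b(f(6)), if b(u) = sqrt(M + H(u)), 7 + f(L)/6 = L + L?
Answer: -39411 - 2*sqrt(30) ≈ -39422.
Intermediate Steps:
H(D) = 17 (H(D) = 8 + 9 = 17)
f(L) = -42 + 12*L (f(L) = -42 + 6*(L + L) = -42 + 6*(2*L) = -42 + 12*L)
b(u) = 2*sqrt(30) (b(u) = sqrt(103 + 17) = sqrt(120) = 2*sqrt(30))
-39411 - b(f(6)) = -39411 - 2*sqrt(30)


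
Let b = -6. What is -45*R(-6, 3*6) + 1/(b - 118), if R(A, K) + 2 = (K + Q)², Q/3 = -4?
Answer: -189721/124 ≈ -1530.0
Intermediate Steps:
Q = -12 (Q = 3*(-4) = -12)
R(A, K) = -2 + (-12 + K)² (R(A, K) = -2 + (K - 12)² = -2 + (-12 + K)²)
-45*R(-6, 3*6) + 1/(b - 118) = -45*(-2 + (-12 + 3*6)²) + 1/(-6 - 118) = -45*(-2 + (-12 + 18)²) + 1/(-124) = -45*(-2 + 6²) - 1/124 = -45*(-2 + 36) - 1/124 = -45*34 - 1/124 = -1530 - 1/124 = -189721/124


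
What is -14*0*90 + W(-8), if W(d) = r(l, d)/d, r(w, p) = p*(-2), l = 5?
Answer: -2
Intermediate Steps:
r(w, p) = -2*p
W(d) = -2 (W(d) = (-2*d)/d = -2)
-14*0*90 + W(-8) = -14*0*90 - 2 = 0*90 - 2 = 0 - 2 = -2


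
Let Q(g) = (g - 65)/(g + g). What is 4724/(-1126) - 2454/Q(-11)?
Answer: -7643689/10697 ≈ -714.56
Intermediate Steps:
Q(g) = (-65 + g)/(2*g) (Q(g) = (-65 + g)/((2*g)) = (-65 + g)*(1/(2*g)) = (-65 + g)/(2*g))
4724/(-1126) - 2454/Q(-11) = 4724/(-1126) - 2454*(-22/(-65 - 11)) = 4724*(-1/1126) - 2454/((1/2)*(-1/11)*(-76)) = -2362/563 - 2454/38/11 = -2362/563 - 2454*11/38 = -2362/563 - 13497/19 = -7643689/10697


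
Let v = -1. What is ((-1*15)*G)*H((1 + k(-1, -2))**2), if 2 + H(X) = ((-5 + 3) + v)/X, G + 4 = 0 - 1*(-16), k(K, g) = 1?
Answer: 495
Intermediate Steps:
G = 12 (G = -4 + (0 - 1*(-16)) = -4 + (0 + 16) = -4 + 16 = 12)
H(X) = -2 - 3/X (H(X) = -2 + ((-5 + 3) - 1)/X = -2 + (-2 - 1)/X = -2 - 3/X)
((-1*15)*G)*H((1 + k(-1, -2))**2) = (-1*15*12)*(-2 - 3/(1 + 1)**2) = (-15*12)*(-2 - 3/(2**2)) = -180*(-2 - 3/4) = -180*(-11/4) = 495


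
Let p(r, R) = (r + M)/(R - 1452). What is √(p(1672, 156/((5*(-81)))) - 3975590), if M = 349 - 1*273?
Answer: I*√9552408710668070/49018 ≈ 1993.9*I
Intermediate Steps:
M = 76 (M = 349 - 273 = 76)
p(r, R) = (76 + r)/(-1452 + R) (p(r, R) = (r + 76)/(R - 1452) = (76 + r)/(-1452 + R))
√(p(1672, 156/((5*(-81)))) - 3975590) = √((76 + 1672)/(-1452 + 156/((5*(-81)))) - 3975590) = √(1748/(-1452 + 156/(-405)) - 3975590) = √(1748/(-1452 + 156*(-1/405)) - 3975590) = √(1748/(-1452 - 52/135) - 3975590) = √(1748/(-196072/135) - 3975590) = √(-135/196072*1748 - 3975590) = √(-58995/49018 - 3975590) = √(-194875529615/49018) = I*√9552408710668070/49018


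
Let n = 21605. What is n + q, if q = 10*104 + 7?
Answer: 22652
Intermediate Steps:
q = 1047 (q = 1040 + 7 = 1047)
n + q = 21605 + 1047 = 22652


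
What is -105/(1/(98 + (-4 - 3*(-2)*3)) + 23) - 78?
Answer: -70922/859 ≈ -82.563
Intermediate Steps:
-105/(1/(98 + (-4 - 3*(-2)*3)) + 23) - 78 = -105/(1/(98 + (-4 + 6*3)) + 23) - 78 = -105/(1/(98 + (-4 + 18)) + 23) - 78 = -105/(1/(98 + 14) + 23) - 78 = -105/(1/112 + 23) - 78 = -105/(2577/112) - 78 = (112/2577)*(-105) - 78 = -3920/859 - 78 = -70922/859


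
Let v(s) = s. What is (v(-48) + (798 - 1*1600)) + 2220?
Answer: 1370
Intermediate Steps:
(v(-48) + (798 - 1*1600)) + 2220 = (-48 + (798 - 1*1600)) + 2220 = (-48 + (798 - 1600)) + 2220 = (-48 - 802) + 2220 = -850 + 2220 = 1370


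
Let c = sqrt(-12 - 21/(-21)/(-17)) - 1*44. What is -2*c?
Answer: 88 - 2*I*sqrt(3485)/17 ≈ 88.0 - 6.9452*I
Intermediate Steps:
c = -44 + I*sqrt(3485)/17 (c = sqrt(-12 - 21*(-1/21)*(-1/17)) - 44 = sqrt(-12 + 1*(-1/17)) - 44 = sqrt(-12 - 1/17) - 44 = sqrt(-205/17) - 44 = I*sqrt(3485)/17 - 44 = -44 + I*sqrt(3485)/17 ≈ -44.0 + 3.4726*I)
-2*c = -2*(-44 + I*sqrt(3485)/17) = 88 - 2*I*sqrt(3485)/17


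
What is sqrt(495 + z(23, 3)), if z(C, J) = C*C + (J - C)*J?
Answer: 2*sqrt(241) ≈ 31.048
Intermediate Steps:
z(C, J) = C**2 + J*(J - C)
sqrt(495 + z(23, 3)) = sqrt(495 + (23**2 + 3**2 - 1*23*3)) = sqrt(495 + (529 + 9 - 69)) = sqrt(495 + 469) = sqrt(964) = 2*sqrt(241)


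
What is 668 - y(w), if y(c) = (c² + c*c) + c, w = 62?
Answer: -7082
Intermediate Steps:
y(c) = c + 2*c² (y(c) = (c² + c²) + c = 2*c² + c = c + 2*c²)
668 - y(w) = 668 - 62*(1 + 2*62) = 668 - 62*(1 + 124) = 668 - 62*125 = 668 - 1*7750 = 668 - 7750 = -7082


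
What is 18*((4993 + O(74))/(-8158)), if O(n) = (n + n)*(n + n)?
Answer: -242073/4079 ≈ -59.346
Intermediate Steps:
O(n) = 4*n**2 (O(n) = (2*n)*(2*n) = 4*n**2)
18*((4993 + O(74))/(-8158)) = 18*((4993 + 4*74**2)/(-8158)) = 18*((4993 + 4*5476)*(-1/8158)) = 18*((4993 + 21904)*(-1/8158)) = 18*(26897*(-1/8158)) = 18*(-26897/8158) = -242073/4079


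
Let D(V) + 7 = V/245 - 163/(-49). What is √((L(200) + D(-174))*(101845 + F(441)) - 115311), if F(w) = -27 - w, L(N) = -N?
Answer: I*√25523015465/35 ≈ 4564.5*I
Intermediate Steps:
D(V) = -180/49 + V/245 (D(V) = -7 + (V/245 - 163/(-49)) = -7 + (V*(1/245) - 163*(-1/49)) = -7 + (V/245 + 163/49) = -7 + (163/49 + V/245) = -180/49 + V/245)
√((L(200) + D(-174))*(101845 + F(441)) - 115311) = √((-1*200 + (-180/49 + (1/245)*(-174)))*(101845 + (-27 - 1*441)) - 115311) = √((-200 + (-180/49 - 174/245))*(101845 + (-27 - 441)) - 115311) = √((-200 - 1074/245)*(101845 - 468) - 115311) = √(-50074/245*101377 - 115311) = √(-5076351898/245 - 115311) = √(-5104603093/245) = I*√25523015465/35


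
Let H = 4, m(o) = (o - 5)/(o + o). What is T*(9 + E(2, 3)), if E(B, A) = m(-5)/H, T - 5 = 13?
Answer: 333/2 ≈ 166.50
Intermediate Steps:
T = 18 (T = 5 + 13 = 18)
m(o) = (-5 + o)/(2*o) (m(o) = (-5 + o)/((2*o)) = (-5 + o)*(1/(2*o)) = (-5 + o)/(2*o))
E(B, A) = 1/4 (E(B, A) = ((1/2)*(-5 - 5)/(-5))/4 = ((1/2)*(-1/5)*(-10))*(1/4) = 1*(1/4) = 1/4)
T*(9 + E(2, 3)) = 18*(9 + 1/4) = 18*(37/4) = 333/2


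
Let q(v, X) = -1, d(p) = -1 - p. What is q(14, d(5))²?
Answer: 1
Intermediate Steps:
q(14, d(5))² = (-1)² = 1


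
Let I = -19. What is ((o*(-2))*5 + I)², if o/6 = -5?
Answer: 78961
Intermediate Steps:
o = -30 (o = 6*(-5) = -30)
((o*(-2))*5 + I)² = (-30*(-2)*5 - 19)² = (60*5 - 19)² = (300 - 19)² = 281² = 78961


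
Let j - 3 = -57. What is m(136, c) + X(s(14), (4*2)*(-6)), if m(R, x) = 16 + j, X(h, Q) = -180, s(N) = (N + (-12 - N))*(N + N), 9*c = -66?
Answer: -218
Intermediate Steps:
j = -54 (j = 3 - 57 = -54)
c = -22/3 (c = (⅑)*(-66) = -22/3 ≈ -7.3333)
s(N) = -24*N
m(R, x) = -38 (m(R, x) = 16 - 54 = -38)
m(136, c) + X(s(14), (4*2)*(-6)) = -38 - 180 = -218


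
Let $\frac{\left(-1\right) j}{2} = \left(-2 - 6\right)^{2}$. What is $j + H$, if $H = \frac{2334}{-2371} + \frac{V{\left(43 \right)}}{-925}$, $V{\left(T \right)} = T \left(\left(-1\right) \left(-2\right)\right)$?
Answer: $- \frac{283089256}{2193175} \approx -129.08$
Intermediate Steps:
$V{\left(T \right)} = 2 T$ ($V{\left(T \right)} = T 2 = 2 T$)
$H = - \frac{2362856}{2193175}$ ($H = \frac{2334}{-2371} + \frac{2 \cdot 43}{-925} = 2334 \left(- \frac{1}{2371}\right) + 86 \left(- \frac{1}{925}\right) = - \frac{2334}{2371} - \frac{86}{925} = - \frac{2362856}{2193175} \approx -1.0774$)
$j = -128$ ($j = - 2 \left(-2 - 6\right)^{2} = - 2 \left(-8\right)^{2} = \left(-2\right) 64 = -128$)
$j + H = -128 - \frac{2362856}{2193175} = - \frac{283089256}{2193175}$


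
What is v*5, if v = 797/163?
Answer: 3985/163 ≈ 24.448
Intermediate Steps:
v = 797/163 (v = 797*(1/163) = 797/163 ≈ 4.8896)
v*5 = (797/163)*5 = 3985/163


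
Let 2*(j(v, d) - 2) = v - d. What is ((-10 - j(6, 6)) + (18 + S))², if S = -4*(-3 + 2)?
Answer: 100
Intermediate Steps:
j(v, d) = 2 + v/2 - d/2 (j(v, d) = 2 + (v - d)/2 = 2 + (v/2 - d/2) = 2 + v/2 - d/2)
S = 4 (S = -4*(-1) = 4)
((-10 - j(6, 6)) + (18 + S))² = ((-10 - (2 + (½)*6 - ½*6)) + (18 + 4))² = ((-10 - (2 + 3 - 3)) + 22)² = ((-10 - 1*2) + 22)² = ((-10 - 2) + 22)² = (-12 + 22)² = 10² = 100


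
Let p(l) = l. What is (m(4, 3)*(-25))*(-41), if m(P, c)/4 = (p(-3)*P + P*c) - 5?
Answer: -20500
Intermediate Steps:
m(P, c) = -20 - 12*P + 4*P*c (m(P, c) = 4*((-3*P + P*c) - 5) = 4*(-5 - 3*P + P*c) = -20 - 12*P + 4*P*c)
(m(4, 3)*(-25))*(-41) = ((-20 - 12*4 + 4*4*3)*(-25))*(-41) = ((-20 - 48 + 48)*(-25))*(-41) = -20*(-25)*(-41) = 500*(-41) = -20500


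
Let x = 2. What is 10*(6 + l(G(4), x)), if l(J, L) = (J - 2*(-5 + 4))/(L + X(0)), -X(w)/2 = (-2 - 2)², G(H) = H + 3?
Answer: 57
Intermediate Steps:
G(H) = 3 + H
X(w) = -32 (X(w) = -2*(-2 - 2)² = -2*(-4)² = -2*16 = -32)
l(J, L) = (2 + J)/(-32 + L) (l(J, L) = (J - 2*(-5 + 4))/(L - 32) = (J - 2*(-1))/(-32 + L) = (J + 2)/(-32 + L) = (2 + J)/(-32 + L))
10*(6 + l(G(4), x)) = 10*(6 + (2 + (3 + 4))/(-32 + 2)) = 10*(6 + (2 + 7)/(-30)) = 10*(6 - 1/30*9) = 10*(6 - 3/10) = 10*(57/10) = 57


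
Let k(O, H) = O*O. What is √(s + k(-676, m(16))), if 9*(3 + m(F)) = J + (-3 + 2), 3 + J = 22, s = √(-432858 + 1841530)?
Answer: 2*√(114244 + √88042) ≈ 676.88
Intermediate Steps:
s = 4*√88042 (s = √1408672 = 4*√88042 ≈ 1186.9)
J = 19 (J = -3 + 22 = 19)
m(F) = -1 (m(F) = -3 + (19 + (-3 + 2))/9 = -3 + (19 - 1)/9 = -3 + (⅑)*18 = -3 + 2 = -1)
k(O, H) = O²
√(s + k(-676, m(16))) = √(4*√88042 + (-676)²) = √(4*√88042 + 456976) = √(456976 + 4*√88042)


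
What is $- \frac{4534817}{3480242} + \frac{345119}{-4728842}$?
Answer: $- \frac{5661382682678}{4114378634941} \approx -1.376$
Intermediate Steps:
$- \frac{4534817}{3480242} + \frac{345119}{-4728842} = \left(-4534817\right) \frac{1}{3480242} + 345119 \left(- \frac{1}{4728842}\right) = - \frac{4534817}{3480242} - \frac{345119}{4728842} = - \frac{5661382682678}{4114378634941}$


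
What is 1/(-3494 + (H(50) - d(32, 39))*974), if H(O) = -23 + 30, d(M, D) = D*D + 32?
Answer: -1/4908960 ≈ -2.0371e-7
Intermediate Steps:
d(M, D) = 32 + D**2 (d(M, D) = D**2 + 32 = 32 + D**2)
H(O) = 7
1/(-3494 + (H(50) - d(32, 39))*974) = 1/((-3494 + (7 - (32 + 39**2)))*974) = (1/974)/(-3494 + (7 - (32 + 1521))) = (1/974)/(-3494 + (7 - 1*1553)) = (1/974)/(-3494 + (7 - 1553)) = (1/974)/(-3494 - 1546) = (1/974)/(-5040) = -1/5040*1/974 = -1/4908960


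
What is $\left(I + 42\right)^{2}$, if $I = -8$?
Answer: $1156$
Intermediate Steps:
$\left(I + 42\right)^{2} = \left(-8 + 42\right)^{2} = 34^{2} = 1156$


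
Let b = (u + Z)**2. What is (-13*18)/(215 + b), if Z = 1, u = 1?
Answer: -78/73 ≈ -1.0685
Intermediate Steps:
b = 4 (b = (1 + 1)**2 = 2**2 = 4)
(-13*18)/(215 + b) = (-13*18)/(215 + 4) = -234/219 = -234*1/219 = -78/73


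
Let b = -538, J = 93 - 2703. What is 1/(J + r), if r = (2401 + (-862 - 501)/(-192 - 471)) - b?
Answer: 663/219490 ≈ 0.0030206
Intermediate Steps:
J = -2610
r = 1949920/663 (r = (2401 + (-862 - 501)/(-192 - 471)) - 1*(-538) = (2401 - 1363/(-663)) + 538 = (2401 - 1363*(-1/663)) + 538 = (2401 + 1363/663) + 538 = 1593226/663 + 538 = 1949920/663 ≈ 2941.1)
1/(J + r) = 1/(-2610 + 1949920/663) = 1/(219490/663) = 663/219490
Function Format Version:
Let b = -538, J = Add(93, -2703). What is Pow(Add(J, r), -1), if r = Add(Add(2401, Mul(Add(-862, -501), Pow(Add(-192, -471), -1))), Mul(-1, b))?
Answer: Rational(663, 219490) ≈ 0.0030206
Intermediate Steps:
J = -2610
r = Rational(1949920, 663) (r = Add(Add(2401, Mul(Add(-862, -501), Pow(Add(-192, -471), -1))), Mul(-1, -538)) = Add(Add(2401, Mul(-1363, Pow(-663, -1))), 538) = Add(Add(2401, Mul(-1363, Rational(-1, 663))), 538) = Add(Add(2401, Rational(1363, 663)), 538) = Add(Rational(1593226, 663), 538) = Rational(1949920, 663) ≈ 2941.1)
Pow(Add(J, r), -1) = Pow(Add(-2610, Rational(1949920, 663)), -1) = Pow(Rational(219490, 663), -1) = Rational(663, 219490)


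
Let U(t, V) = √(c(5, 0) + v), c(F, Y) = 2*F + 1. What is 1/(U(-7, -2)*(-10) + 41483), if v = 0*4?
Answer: 41483/1720838189 + 10*√11/1720838189 ≈ 2.4126e-5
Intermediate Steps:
v = 0
c(F, Y) = 1 + 2*F
U(t, V) = √11 (U(t, V) = √((1 + 2*5) + 0) = √((1 + 10) + 0) = √(11 + 0) = √11)
1/(U(-7, -2)*(-10) + 41483) = 1/(√11*(-10) + 41483) = 1/(-10*√11 + 41483) = 1/(41483 - 10*√11)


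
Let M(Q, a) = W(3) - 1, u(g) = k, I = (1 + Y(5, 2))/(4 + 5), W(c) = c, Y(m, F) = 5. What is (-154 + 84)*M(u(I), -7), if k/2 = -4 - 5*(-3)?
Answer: -140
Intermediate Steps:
k = 22 (k = 2*(-4 - 5*(-3)) = 2*(-4 + 15) = 2*11 = 22)
I = ⅔ (I = (1 + 5)/(4 + 5) = 6/9 = 6*(⅑) = ⅔ ≈ 0.66667)
u(g) = 22
M(Q, a) = 2 (M(Q, a) = 3 - 1 = 2)
(-154 + 84)*M(u(I), -7) = (-154 + 84)*2 = -70*2 = -140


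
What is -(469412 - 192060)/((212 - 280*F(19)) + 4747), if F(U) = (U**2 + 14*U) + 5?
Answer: 277352/172001 ≈ 1.6125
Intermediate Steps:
F(U) = 5 + U**2 + 14*U
-(469412 - 192060)/((212 - 280*F(19)) + 4747) = -(469412 - 192060)/((212 - 280*(5 + 19**2 + 14*19)) + 4747) = -277352/((212 - 280*(5 + 361 + 266)) + 4747) = -277352/((212 - 280*632) + 4747) = -277352/((212 - 176960) + 4747) = -277352/(-176748 + 4747) = -277352/(-172001) = -277352*(-1)/172001 = -1*(-277352/172001) = 277352/172001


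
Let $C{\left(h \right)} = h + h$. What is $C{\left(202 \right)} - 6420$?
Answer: $-6016$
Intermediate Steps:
$C{\left(h \right)} = 2 h$
$C{\left(202 \right)} - 6420 = 2 \cdot 202 - 6420 = 404 - 6420 = -6016$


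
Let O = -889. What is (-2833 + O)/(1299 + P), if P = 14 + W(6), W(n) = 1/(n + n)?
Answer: -44664/15757 ≈ -2.8345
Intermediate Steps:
W(n) = 1/(2*n)
P = 169/12 (P = 14 + (½)/6 = 14 + (½)*(⅙) = 14 + 1/12 = 169/12 ≈ 14.083)
(-2833 + O)/(1299 + P) = (-2833 - 889)/(1299 + 169/12) = -3722/15757/12 = -3722*12/15757 = -44664/15757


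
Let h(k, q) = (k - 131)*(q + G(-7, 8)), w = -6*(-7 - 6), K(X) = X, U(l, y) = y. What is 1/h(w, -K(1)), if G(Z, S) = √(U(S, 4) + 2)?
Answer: -1/265 - √6/265 ≈ -0.013017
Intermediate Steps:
G(Z, S) = √6 (G(Z, S) = √(4 + 2) = √6)
w = 78 (w = -6*(-13) = 78)
h(k, q) = (-131 + k)*(q + √6) (h(k, q) = (k - 131)*(q + √6) = (-131 + k)*(q + √6))
1/h(w, -K(1)) = 1/(-(-131) - 131*√6 + 78*(-1*1) + 78*√6) = 1/(-131*(-1) - 131*√6 + 78*(-1) + 78*√6) = 1/(131 - 131*√6 - 78 + 78*√6) = 1/(53 - 53*√6)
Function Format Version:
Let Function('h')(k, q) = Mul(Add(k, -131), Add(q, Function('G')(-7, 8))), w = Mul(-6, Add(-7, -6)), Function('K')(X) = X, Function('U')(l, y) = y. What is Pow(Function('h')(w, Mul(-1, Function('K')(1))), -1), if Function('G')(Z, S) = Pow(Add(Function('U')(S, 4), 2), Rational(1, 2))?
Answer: Add(Rational(-1, 265), Mul(Rational(-1, 265), Pow(6, Rational(1, 2)))) ≈ -0.013017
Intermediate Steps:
Function('G')(Z, S) = Pow(6, Rational(1, 2)) (Function('G')(Z, S) = Pow(Add(4, 2), Rational(1, 2)) = Pow(6, Rational(1, 2)))
w = 78 (w = Mul(-6, -13) = 78)
Function('h')(k, q) = Mul(Add(-131, k), Add(q, Pow(6, Rational(1, 2)))) (Function('h')(k, q) = Mul(Add(k, -131), Add(q, Pow(6, Rational(1, 2)))) = Mul(Add(-131, k), Add(q, Pow(6, Rational(1, 2)))))
Pow(Function('h')(w, Mul(-1, Function('K')(1))), -1) = Pow(Add(Mul(-131, Mul(-1, 1)), Mul(-131, Pow(6, Rational(1, 2))), Mul(78, Mul(-1, 1)), Mul(78, Pow(6, Rational(1, 2)))), -1) = Pow(Add(Mul(-131, -1), Mul(-131, Pow(6, Rational(1, 2))), Mul(78, -1), Mul(78, Pow(6, Rational(1, 2)))), -1) = Pow(Add(131, Mul(-131, Pow(6, Rational(1, 2))), -78, Mul(78, Pow(6, Rational(1, 2)))), -1) = Pow(Add(53, Mul(-53, Pow(6, Rational(1, 2)))), -1)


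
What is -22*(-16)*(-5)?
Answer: -1760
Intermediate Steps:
-22*(-16)*(-5) = 352*(-5) = -1760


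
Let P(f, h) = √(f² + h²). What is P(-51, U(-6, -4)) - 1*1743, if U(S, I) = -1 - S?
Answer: -1743 + √2626 ≈ -1691.8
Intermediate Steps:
P(-51, U(-6, -4)) - 1*1743 = √((-51)² + (-1 - 1*(-6))²) - 1*1743 = √(2601 + (-1 + 6)²) - 1743 = √(2601 + 5²) - 1743 = √(2601 + 25) - 1743 = √2626 - 1743 = -1743 + √2626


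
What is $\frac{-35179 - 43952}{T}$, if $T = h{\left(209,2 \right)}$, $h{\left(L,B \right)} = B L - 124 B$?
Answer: $- \frac{79131}{170} \approx -465.48$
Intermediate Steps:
$h{\left(L,B \right)} = - 124 B + B L$
$T = 170$ ($T = 2 \left(-124 + 209\right) = 2 \cdot 85 = 170$)
$\frac{-35179 - 43952}{T} = \frac{-35179 - 43952}{170} = \left(-79131\right) \frac{1}{170} = - \frac{79131}{170}$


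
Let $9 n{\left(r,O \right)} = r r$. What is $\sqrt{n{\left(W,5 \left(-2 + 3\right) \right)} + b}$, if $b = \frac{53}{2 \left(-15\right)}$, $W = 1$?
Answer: $\frac{i \sqrt{1490}}{30} \approx 1.2867 i$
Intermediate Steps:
$n{\left(r,O \right)} = \frac{r^{2}}{9}$ ($n{\left(r,O \right)} = \frac{r r}{9} = \frac{r^{2}}{9}$)
$b = - \frac{53}{30}$ ($b = \frac{53}{-30} = 53 \left(- \frac{1}{30}\right) = - \frac{53}{30} \approx -1.7667$)
$\sqrt{n{\left(W,5 \left(-2 + 3\right) \right)} + b} = \sqrt{\frac{1^{2}}{9} - \frac{53}{30}} = \sqrt{\frac{1}{9} \cdot 1 - \frac{53}{30}} = \sqrt{\frac{1}{9} - \frac{53}{30}} = \sqrt{- \frac{149}{90}} = \frac{i \sqrt{1490}}{30}$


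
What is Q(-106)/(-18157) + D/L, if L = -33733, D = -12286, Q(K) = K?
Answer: 226652600/612490081 ≈ 0.37005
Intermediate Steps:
Q(-106)/(-18157) + D/L = -106/(-18157) - 12286/(-33733) = -106*(-1/18157) - 12286*(-1/33733) = 106/18157 + 12286/33733 = 226652600/612490081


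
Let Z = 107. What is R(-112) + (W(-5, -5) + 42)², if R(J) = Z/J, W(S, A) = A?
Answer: 153221/112 ≈ 1368.0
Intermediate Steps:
R(J) = 107/J
R(-112) + (W(-5, -5) + 42)² = 107/(-112) + (-5 + 42)² = 107*(-1/112) + 37² = -107/112 + 1369 = 153221/112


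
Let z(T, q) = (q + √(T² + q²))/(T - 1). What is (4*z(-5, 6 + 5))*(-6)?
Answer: 44 + 4*√146 ≈ 92.332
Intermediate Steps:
z(T, q) = (q + √(T² + q²))/(-1 + T)
(4*z(-5, 6 + 5))*(-6) = (4*(((6 + 5) + √((-5)² + (6 + 5)²))/(-1 - 5)))*(-6) = (4*((11 + √(25 + 11²))/(-6)))*(-6) = (4*(-(11 + √(25 + 121))/6))*(-6) = (4*(-(11 + √146)/6))*(-6) = (4*(-11/6 - √146/6))*(-6) = (-22/3 - 2*√146/3)*(-6) = 44 + 4*√146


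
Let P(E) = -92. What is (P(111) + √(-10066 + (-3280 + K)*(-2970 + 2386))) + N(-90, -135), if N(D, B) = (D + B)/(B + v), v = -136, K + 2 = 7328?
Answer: -24707/271 + I*√2372930 ≈ -91.17 + 1540.4*I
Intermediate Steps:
K = 7326 (K = -2 + 7328 = 7326)
N(D, B) = (B + D)/(-136 + B) (N(D, B) = (D + B)/(B - 136) = (B + D)/(-136 + B))
(P(111) + √(-10066 + (-3280 + K)*(-2970 + 2386))) + N(-90, -135) = (-92 + √(-10066 + (-3280 + 7326)*(-2970 + 2386))) + (-135 - 90)/(-136 - 135) = (-92 + √(-10066 + 4046*(-584))) - 225/(-271) = (-92 + √(-10066 - 2362864)) - 1/271*(-225) = (-92 + √(-2372930)) + 225/271 = (-92 + I*√2372930) + 225/271 = -24707/271 + I*√2372930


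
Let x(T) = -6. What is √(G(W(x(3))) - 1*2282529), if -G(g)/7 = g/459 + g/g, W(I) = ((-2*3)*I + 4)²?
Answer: 2*I*√13358114106/153 ≈ 1510.8*I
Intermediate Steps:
W(I) = (4 - 6*I)² (W(I) = (-6*I + 4)² = (4 - 6*I)²)
G(g) = -7 - 7*g/459 (G(g) = -7*(g/459 + g/g) = -7*(g*(1/459) + 1) = -7*(g/459 + 1) = -7*(1 + g/459) = -7 - 7*g/459)
√(G(W(x(3))) - 1*2282529) = √((-7 - 28*(-2 + 3*(-6))²/459) - 1*2282529) = √((-7 - 28*(-2 - 18)²/459) - 2282529) = √((-7 - 28*(-20)²/459) - 2282529) = √((-7 - 28*400/459) - 2282529) = √((-7 - 7/459*1600) - 2282529) = √((-7 - 11200/459) - 2282529) = √(-14413/459 - 2282529) = √(-1047695224/459) = 2*I*√13358114106/153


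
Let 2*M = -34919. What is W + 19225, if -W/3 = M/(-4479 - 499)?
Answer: 191299343/9956 ≈ 19214.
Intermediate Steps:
M = -34919/2 (M = (1/2)*(-34919) = -34919/2 ≈ -17460.)
W = -104757/9956 (W = -(-104757)/(2*(-4479 - 499)) = -(-104757)/(2*(-4978)) = -(-104757)*(-1)/(2*4978) = -3*34919/9956 = -104757/9956 ≈ -10.522)
W + 19225 = -104757/9956 + 19225 = 191299343/9956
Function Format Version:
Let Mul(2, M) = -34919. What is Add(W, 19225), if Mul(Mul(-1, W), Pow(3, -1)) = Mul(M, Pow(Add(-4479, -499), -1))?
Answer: Rational(191299343, 9956) ≈ 19214.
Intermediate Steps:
M = Rational(-34919, 2) (M = Mul(Rational(1, 2), -34919) = Rational(-34919, 2) ≈ -17460.)
W = Rational(-104757, 9956) (W = Mul(-3, Mul(Rational(-34919, 2), Pow(Add(-4479, -499), -1))) = Mul(-3, Mul(Rational(-34919, 2), Pow(-4978, -1))) = Mul(-3, Mul(Rational(-34919, 2), Rational(-1, 4978))) = Mul(-3, Rational(34919, 9956)) = Rational(-104757, 9956) ≈ -10.522)
Add(W, 19225) = Add(Rational(-104757, 9956), 19225) = Rational(191299343, 9956)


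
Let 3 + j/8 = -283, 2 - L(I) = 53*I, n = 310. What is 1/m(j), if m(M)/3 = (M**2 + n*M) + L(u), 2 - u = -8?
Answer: 1/13575408 ≈ 7.3663e-8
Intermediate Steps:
u = 10 (u = 2 - 1*(-8) = 2 + 8 = 10)
L(I) = 2 - 53*I
j = -2288 (j = -24 + 8*(-283) = -24 - 2264 = -2288)
m(M) = -1584 + 3*M**2 + 930*M (m(M) = 3*((M**2 + 310*M) + (2 - 53*10)) = 3*((M**2 + 310*M) + (2 - 530)) = 3*((M**2 + 310*M) - 528) = 3*(-528 + M**2 + 310*M) = -1584 + 3*M**2 + 930*M)
1/m(j) = 1/(-1584 + 3*(-2288)**2 + 930*(-2288)) = 1/(-1584 + 3*5234944 - 2127840) = 1/(-1584 + 15704832 - 2127840) = 1/13575408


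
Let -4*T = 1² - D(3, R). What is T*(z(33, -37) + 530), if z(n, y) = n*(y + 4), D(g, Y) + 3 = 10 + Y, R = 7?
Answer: -7267/4 ≈ -1816.8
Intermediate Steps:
D(g, Y) = 7 + Y (D(g, Y) = -3 + (10 + Y) = 7 + Y)
T = 13/4 (T = -(1² - (7 + 7))/4 = -(1 - 1*14)/4 = -(1 - 14)/4 = -¼*(-13) = 13/4 ≈ 3.2500)
z(n, y) = n*(4 + y)
T*(z(33, -37) + 530) = 13*(33*(4 - 37) + 530)/4 = 13*(33*(-33) + 530)/4 = 13*(-1089 + 530)/4 = (13/4)*(-559) = -7267/4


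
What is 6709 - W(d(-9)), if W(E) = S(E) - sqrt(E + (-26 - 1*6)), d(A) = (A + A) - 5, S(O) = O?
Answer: 6732 + I*sqrt(55) ≈ 6732.0 + 7.4162*I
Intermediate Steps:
d(A) = -5 + 2*A (d(A) = 2*A - 5 = -5 + 2*A)
W(E) = E - sqrt(-32 + E) (W(E) = E - sqrt(E + (-26 - 1*6)) = E - sqrt(E + (-26 - 6)) = E - sqrt(E - 32) = E - sqrt(-32 + E))
6709 - W(d(-9)) = 6709 - ((-5 + 2*(-9)) - sqrt(-32 + (-5 + 2*(-9)))) = 6709 - ((-5 - 18) - sqrt(-32 + (-5 - 18))) = 6709 - (-23 - sqrt(-32 - 23)) = 6709 - (-23 - sqrt(-55)) = 6709 - (-23 - I*sqrt(55)) = 6709 + (23 + I*sqrt(55)) = 6732 + I*sqrt(55)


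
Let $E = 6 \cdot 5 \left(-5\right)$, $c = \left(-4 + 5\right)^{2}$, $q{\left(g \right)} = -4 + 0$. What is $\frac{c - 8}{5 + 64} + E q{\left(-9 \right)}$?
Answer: $\frac{41393}{69} \approx 599.9$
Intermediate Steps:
$q{\left(g \right)} = -4$
$c = 1$ ($c = 1^{2} = 1$)
$E = -150$ ($E = 30 \left(-5\right) = -150$)
$\frac{c - 8}{5 + 64} + E q{\left(-9 \right)} = \frac{1 - 8}{5 + 64} - -600 = - \frac{7}{69} + 600 = \frac{41393}{69}$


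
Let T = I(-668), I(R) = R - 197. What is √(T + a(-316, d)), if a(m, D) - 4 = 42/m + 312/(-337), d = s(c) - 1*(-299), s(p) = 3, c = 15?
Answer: 3*I*√271561575226/53246 ≈ 29.361*I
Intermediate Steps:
I(R) = -197 + R
d = 302 (d = 3 - 1*(-299) = 3 + 299 = 302)
T = -865 (T = -197 - 668 = -865)
a(m, D) = 1036/337 + 42/m (a(m, D) = 4 + (42/m + 312/(-337)) = 4 + (42/m + 312*(-1/337)) = 4 + (42/m - 312/337) = 4 + (-312/337 + 42/m) = 1036/337 + 42/m)
√(T + a(-316, d)) = √(-865 + (1036/337 + 42/(-316))) = √(-865 + (1036/337 + 42*(-1/316))) = √(-865 + (1036/337 - 21/158)) = √(-865 + 156611/53246) = √(-45901179/53246) = 3*I*√271561575226/53246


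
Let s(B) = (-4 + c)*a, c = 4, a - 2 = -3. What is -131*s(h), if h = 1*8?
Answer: 0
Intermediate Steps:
a = -1 (a = 2 - 3 = -1)
h = 8
s(B) = 0 (s(B) = (-4 + 4)*(-1) = 0*(-1) = 0)
-131*s(h) = -131*0 = 0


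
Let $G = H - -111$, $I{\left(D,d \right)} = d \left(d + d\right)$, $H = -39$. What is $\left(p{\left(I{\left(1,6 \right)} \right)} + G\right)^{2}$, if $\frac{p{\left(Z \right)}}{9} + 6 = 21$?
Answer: $42849$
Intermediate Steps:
$I{\left(D,d \right)} = 2 d^{2}$ ($I{\left(D,d \right)} = d 2 d = 2 d^{2}$)
$p{\left(Z \right)} = 135$ ($p{\left(Z \right)} = -54 + 9 \cdot 21 = -54 + 189 = 135$)
$G = 72$ ($G = -39 - -111 = -39 + 111 = 72$)
$\left(p{\left(I{\left(1,6 \right)} \right)} + G\right)^{2} = \left(135 + 72\right)^{2} = 207^{2} = 42849$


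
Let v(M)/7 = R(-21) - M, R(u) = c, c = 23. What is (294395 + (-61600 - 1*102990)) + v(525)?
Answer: 126291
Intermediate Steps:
R(u) = 23
v(M) = 161 - 7*M (v(M) = 7*(23 - M) = 161 - 7*M)
(294395 + (-61600 - 1*102990)) + v(525) = (294395 + (-61600 - 1*102990)) + (161 - 7*525) = (294395 + (-61600 - 102990)) + (161 - 3675) = (294395 - 164590) - 3514 = 129805 - 3514 = 126291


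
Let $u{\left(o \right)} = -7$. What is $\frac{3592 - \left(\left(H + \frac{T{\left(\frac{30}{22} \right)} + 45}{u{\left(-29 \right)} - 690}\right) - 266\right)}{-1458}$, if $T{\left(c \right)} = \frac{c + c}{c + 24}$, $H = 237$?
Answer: $- \frac{117360518}{47254509} \approx -2.4836$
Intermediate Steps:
$T{\left(c \right)} = \frac{2 c}{24 + c}$
$\frac{3592 - \left(\left(H + \frac{T{\left(\frac{30}{22} \right)} + 45}{u{\left(-29 \right)} - 690}\right) - 266\right)}{-1458} = \frac{3592 - \left(\left(237 + \frac{\frac{2 \cdot \frac{30}{22}}{24 + \frac{30}{22}} + 45}{-7 - 690}\right) - 266\right)}{-1458} = \left(3592 - \left(\left(237 + \frac{\frac{2 \cdot 30 \cdot \frac{1}{22}}{24 + 30 \cdot \frac{1}{22}} + 45}{-697}\right) - 266\right)\right) \left(- \frac{1}{1458}\right) = \left(3592 - \left(\left(237 + \left(2 \cdot \frac{15}{11} \frac{1}{24 + \frac{15}{11}} + 45\right) \left(- \frac{1}{697}\right)\right) - 266\right)\right) \left(- \frac{1}{1458}\right) = \left(3592 - \left(\left(237 + \left(2 \cdot \frac{15}{11} \frac{1}{\frac{279}{11}} + 45\right) \left(- \frac{1}{697}\right)\right) - 266\right)\right) \left(- \frac{1}{1458}\right) = \left(3592 - \left(\left(237 + \left(2 \cdot \frac{15}{11} \cdot \frac{11}{279} + 45\right) \left(- \frac{1}{697}\right)\right) - 266\right)\right) \left(- \frac{1}{1458}\right) = \left(3592 - \left(\left(237 + \left(\frac{10}{93} + 45\right) \left(- \frac{1}{697}\right)\right) - 266\right)\right) \left(- \frac{1}{1458}\right) = \left(3592 - \left(\left(237 + \frac{4195}{93} \left(- \frac{1}{697}\right)\right) - 266\right)\right) \left(- \frac{1}{1458}\right) = \left(3592 - \left(\left(237 - \frac{4195}{64821}\right) - 266\right)\right) \left(- \frac{1}{1458}\right) = \left(3592 - \left(\frac{15358382}{64821} - 266\right)\right) \left(- \frac{1}{1458}\right) = \left(3592 - - \frac{1884004}{64821}\right) \left(- \frac{1}{1458}\right) = \left(3592 + \frac{1884004}{64821}\right) \left(- \frac{1}{1458}\right) = \frac{234721036}{64821} \left(- \frac{1}{1458}\right) = - \frac{117360518}{47254509}$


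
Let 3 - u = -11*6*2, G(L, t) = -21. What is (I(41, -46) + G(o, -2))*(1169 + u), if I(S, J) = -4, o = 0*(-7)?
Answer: -32600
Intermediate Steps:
o = 0
u = 135 (u = 3 - (-11*6)*2 = 3 - (-66)*2 = 3 - 1*(-132) = 3 + 132 = 135)
(I(41, -46) + G(o, -2))*(1169 + u) = (-4 - 21)*(1169 + 135) = -25*1304 = -32600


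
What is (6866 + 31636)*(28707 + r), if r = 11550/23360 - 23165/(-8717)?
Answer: 489328862052483/442672 ≈ 1.1054e+9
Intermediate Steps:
r = 64181575/20362912 (r = 11550*(1/23360) - 23165*(-1/8717) = 1155/2336 + 23165/8717 = 64181575/20362912 ≈ 3.1519)
(6866 + 31636)*(28707 + r) = (6866 + 31636)*(28707 + 64181575/20362912) = 38502*(584622296359/20362912) = 489328862052483/442672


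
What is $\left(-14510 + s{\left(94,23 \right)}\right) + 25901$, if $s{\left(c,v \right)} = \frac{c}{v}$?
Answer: $\frac{262087}{23} \approx 11395.0$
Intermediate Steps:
$\left(-14510 + s{\left(94,23 \right)}\right) + 25901 = \left(-14510 + \frac{94}{23}\right) + 25901 = - \frac{333636}{23} + 25901 = \frac{262087}{23}$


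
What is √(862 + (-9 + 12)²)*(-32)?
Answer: -32*√871 ≈ -944.41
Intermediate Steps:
√(862 + (-9 + 12)²)*(-32) = √(862 + 3²)*(-32) = √(862 + 9)*(-32) = √871*(-32) = -32*√871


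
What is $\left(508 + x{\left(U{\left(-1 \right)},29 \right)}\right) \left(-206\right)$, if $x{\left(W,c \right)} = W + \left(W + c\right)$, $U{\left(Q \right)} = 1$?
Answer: $-111034$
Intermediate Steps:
$x{\left(W,c \right)} = c + 2 W$
$\left(508 + x{\left(U{\left(-1 \right)},29 \right)}\right) \left(-206\right) = \left(508 + \left(29 + 2 \cdot 1\right)\right) \left(-206\right) = \left(508 + \left(29 + 2\right)\right) \left(-206\right) = \left(508 + 31\right) \left(-206\right) = 539 \left(-206\right) = -111034$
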